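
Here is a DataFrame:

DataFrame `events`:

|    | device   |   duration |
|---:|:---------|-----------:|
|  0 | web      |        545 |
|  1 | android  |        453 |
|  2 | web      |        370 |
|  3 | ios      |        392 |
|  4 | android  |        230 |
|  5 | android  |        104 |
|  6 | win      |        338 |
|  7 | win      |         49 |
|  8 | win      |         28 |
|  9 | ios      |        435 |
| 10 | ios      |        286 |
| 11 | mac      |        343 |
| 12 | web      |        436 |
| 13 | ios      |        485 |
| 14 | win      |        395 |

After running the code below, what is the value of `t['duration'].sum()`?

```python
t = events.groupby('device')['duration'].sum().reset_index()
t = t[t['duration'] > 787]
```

group by device, sum of duration:
device
android     787
ios        1598
mac         343
web        1351
win         810
Name: duration, dtype: int64
reset_index():
    device  duration
0  android       787
1      ios      1598
2      mac       343
3      web      1351
4      win       810
filter rows where duration > 787:
  device  duration
1    ios      1598
3    web      1351
4    win       810

3759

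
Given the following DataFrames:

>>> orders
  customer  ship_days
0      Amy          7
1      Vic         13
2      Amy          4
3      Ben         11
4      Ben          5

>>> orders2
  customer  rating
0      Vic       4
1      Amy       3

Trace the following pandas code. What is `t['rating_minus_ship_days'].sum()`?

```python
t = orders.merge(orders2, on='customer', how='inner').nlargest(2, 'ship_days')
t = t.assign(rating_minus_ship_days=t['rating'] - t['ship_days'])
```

merge on 'customer' (how='inner') → 3 rows:
  customer  ship_days  rating
0      Amy          7       3
1      Vic         13       4
2      Amy          4       3
take 2 rows with largest ship_days:
  customer  ship_days  rating
1      Vic         13       4
0      Amy          7       3
add column rating_minus_ship_days = t['rating'] - t['ship_days']:
  customer  ship_days  rating  rating_minus_ship_days
1      Vic         13       4                      -9
0      Amy          7       3                      -4
Reading off the sum of column 'rating_minus_ship_days', we get -13.

-13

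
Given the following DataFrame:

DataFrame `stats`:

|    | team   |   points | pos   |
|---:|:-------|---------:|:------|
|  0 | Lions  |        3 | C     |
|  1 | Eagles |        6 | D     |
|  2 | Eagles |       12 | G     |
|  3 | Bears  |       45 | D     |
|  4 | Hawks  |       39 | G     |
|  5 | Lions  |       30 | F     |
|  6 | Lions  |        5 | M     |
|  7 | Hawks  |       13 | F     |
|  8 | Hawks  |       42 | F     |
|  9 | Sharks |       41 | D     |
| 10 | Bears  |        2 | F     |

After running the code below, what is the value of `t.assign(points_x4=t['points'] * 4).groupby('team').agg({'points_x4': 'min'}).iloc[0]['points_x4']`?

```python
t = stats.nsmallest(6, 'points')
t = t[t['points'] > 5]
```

24

take 6 rows with smallest points:
      team  points pos
10   Bears       2   F
0    Lions       3   C
6    Lions       5   M
1   Eagles       6   D
2   Eagles      12   G
7    Hawks      13   F
filter rows where points > 5:
     team  points pos
1  Eagles       6   D
2  Eagles      12   G
7   Hawks      13   F
add column points_x4 = t['points'] * 4:
     team  points pos  points_x4
1  Eagles       6   D         24
2  Eagles      12   G         48
7   Hawks      13   F         52
group by team, min of points_x4:
        points_x4
team             
Eagles         24
Hawks          52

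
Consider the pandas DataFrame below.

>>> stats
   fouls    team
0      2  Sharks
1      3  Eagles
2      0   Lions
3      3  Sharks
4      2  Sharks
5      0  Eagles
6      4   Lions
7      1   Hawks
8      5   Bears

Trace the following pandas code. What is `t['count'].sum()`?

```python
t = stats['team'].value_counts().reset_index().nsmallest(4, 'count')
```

6

value_counts of team:
team
Sharks    3
Eagles    2
Lions     2
Hawks     1
Bears     1
Name: count, dtype: int64
reset_index():
     team  count
0  Sharks      3
1  Eagles      2
2   Lions      2
3   Hawks      1
4   Bears      1
take 4 rows with smallest count:
     team  count
3   Hawks      1
4   Bears      1
1  Eagles      2
2   Lions      2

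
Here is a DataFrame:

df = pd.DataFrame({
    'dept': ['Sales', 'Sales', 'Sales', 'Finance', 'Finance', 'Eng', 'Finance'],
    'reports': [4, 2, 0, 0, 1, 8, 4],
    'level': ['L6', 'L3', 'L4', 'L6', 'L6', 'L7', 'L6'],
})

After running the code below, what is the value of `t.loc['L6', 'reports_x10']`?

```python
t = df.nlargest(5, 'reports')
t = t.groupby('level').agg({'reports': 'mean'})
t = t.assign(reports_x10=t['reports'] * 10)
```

take 5 rows with largest reports:
      dept  reports level
5      Eng        8    L7
0    Sales        4    L6
6  Finance        4    L6
1    Sales        2    L3
4  Finance        1    L6
group by level, mean of reports:
       reports
level         
L3         2.0
L6         3.0
L7         8.0
add column reports_x10 = t['reports'] * 10:
       reports  reports_x10
level                      
L3         2.0         20.0
L6         3.0         30.0
L7         8.0         80.0
Then the value at row 'L6', column 'reports_x10': 30.0

30.0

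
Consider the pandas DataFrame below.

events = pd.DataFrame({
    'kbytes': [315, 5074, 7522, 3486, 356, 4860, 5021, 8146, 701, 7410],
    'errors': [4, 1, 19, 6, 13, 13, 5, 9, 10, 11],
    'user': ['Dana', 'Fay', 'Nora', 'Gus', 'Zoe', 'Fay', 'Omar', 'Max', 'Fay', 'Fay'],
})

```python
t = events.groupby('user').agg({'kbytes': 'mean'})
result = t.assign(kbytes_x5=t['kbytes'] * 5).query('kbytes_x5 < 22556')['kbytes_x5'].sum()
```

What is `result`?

group by user, mean of kbytes:
       kbytes
user         
Dana   315.00
Fay   4511.25
Gus   3486.00
Max   8146.00
Nora  7522.00
Omar  5021.00
Zoe    356.00
add column kbytes_x5 = t['kbytes'] * 5:
       kbytes  kbytes_x5
user                    
Dana   315.00    1575.00
Fay   4511.25   22556.25
Gus   3486.00   17430.00
Max   8146.00   40730.00
Nora  7522.00   37610.00
Omar  5021.00   25105.00
Zoe    356.00    1780.00
filter rows where kbytes_x5 < 22556:
      kbytes  kbytes_x5
user                   
Dana   315.0     1575.0
Gus   3486.0    17430.0
Zoe    356.0     1780.0
Hence 20785.0.

20785.0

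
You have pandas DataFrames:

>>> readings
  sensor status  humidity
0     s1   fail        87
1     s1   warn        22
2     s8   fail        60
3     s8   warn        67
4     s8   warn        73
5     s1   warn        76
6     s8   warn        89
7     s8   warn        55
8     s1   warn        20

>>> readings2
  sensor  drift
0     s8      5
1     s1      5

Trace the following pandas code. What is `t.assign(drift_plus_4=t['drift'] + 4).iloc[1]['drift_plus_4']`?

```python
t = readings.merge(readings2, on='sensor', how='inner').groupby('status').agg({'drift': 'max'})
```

merge on 'sensor' (how='inner') → 9 rows:
  sensor status  humidity  drift
0     s1   fail        87      5
1     s1   warn        22      5
2     s8   fail        60      5
3     s8   warn        67      5
4     s8   warn        73      5
5     s1   warn        76      5
6     s8   warn        89      5
7     s8   warn        55      5
8     s1   warn        20      5
group by status, max of drift:
        drift
status       
fail        5
warn        5
add column drift_plus_4 = t['drift'] + 4:
        drift  drift_plus_4
status                     
fail        5             9
warn        5             9
value at position 1, column 'drift_plus_4' → 9

9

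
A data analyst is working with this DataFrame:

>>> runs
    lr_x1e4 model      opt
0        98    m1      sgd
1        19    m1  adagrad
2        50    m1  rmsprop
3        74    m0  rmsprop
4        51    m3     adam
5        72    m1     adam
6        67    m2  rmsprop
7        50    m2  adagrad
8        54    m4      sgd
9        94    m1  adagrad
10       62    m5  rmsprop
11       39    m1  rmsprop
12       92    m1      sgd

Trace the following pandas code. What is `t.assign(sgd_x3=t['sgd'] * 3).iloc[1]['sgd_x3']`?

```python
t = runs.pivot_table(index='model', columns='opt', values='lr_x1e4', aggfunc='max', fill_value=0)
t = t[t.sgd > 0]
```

pivot: rows=model, cols=opt, max(lr_x1e4):
opt    adagrad  adam  rmsprop  sgd
model                             
m0           0     0       74    0
m1          94    72       50   98
m2          50     0       67    0
m3           0    51        0    0
m4           0     0        0   54
m5           0     0       62    0
filter rows where sgd > 0:
opt    adagrad  adam  rmsprop  sgd
model                             
m1          94    72       50   98
m4           0     0        0   54
add column sgd_x3 = t['sgd'] * 3:
opt    adagrad  adam  rmsprop  sgd  sgd_x3
model                                     
m1          94    72       50   98     294
m4           0     0        0   54     162
The value at position 1, column 'sgd_x3' is 162.

162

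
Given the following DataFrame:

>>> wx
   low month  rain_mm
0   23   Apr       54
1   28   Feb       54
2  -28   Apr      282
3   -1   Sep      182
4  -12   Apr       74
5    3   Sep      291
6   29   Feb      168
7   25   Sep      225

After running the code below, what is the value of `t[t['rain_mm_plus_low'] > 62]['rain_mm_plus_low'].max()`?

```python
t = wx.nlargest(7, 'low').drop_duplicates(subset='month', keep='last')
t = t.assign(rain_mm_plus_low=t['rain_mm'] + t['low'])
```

take 7 rows with largest low:
   low month  rain_mm
6   29   Feb      168
1   28   Feb       54
7   25   Sep      225
0   23   Apr       54
5    3   Sep      291
3   -1   Sep      182
4  -12   Apr       74
drop duplicate month (keep=last):
   low month  rain_mm
1   28   Feb       54
3   -1   Sep      182
4  -12   Apr       74
add column rain_mm_plus_low = t['rain_mm'] + t['low']:
   low month  rain_mm  rain_mm_plus_low
1   28   Feb       54                82
3   -1   Sep      182               181
4  -12   Apr       74                62
filter rows where rain_mm_plus_low > 62:
   low month  rain_mm  rain_mm_plus_low
1   28   Feb       54                82
3   -1   Sep      182               181

181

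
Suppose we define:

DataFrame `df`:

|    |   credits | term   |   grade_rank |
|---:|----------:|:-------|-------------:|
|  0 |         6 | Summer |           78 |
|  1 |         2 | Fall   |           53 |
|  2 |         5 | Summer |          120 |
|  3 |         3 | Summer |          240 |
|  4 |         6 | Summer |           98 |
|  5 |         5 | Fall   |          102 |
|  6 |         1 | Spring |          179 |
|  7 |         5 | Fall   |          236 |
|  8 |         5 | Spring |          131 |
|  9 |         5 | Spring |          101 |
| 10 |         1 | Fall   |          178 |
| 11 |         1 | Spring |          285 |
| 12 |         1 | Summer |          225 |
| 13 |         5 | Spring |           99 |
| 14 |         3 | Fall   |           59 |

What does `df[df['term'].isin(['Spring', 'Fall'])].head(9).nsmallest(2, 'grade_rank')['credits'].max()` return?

5

filter rows where term in ['Spring', 'Fall']:
    credits    term  grade_rank
1         2    Fall          53
5         5    Fall         102
6         1  Spring         179
7         5    Fall         236
8         5  Spring         131
9         5  Spring         101
10        1    Fall         178
11        1  Spring         285
13        5  Spring          99
14        3    Fall          59
take first 9 rows:
    credits    term  grade_rank
1         2    Fall          53
5         5    Fall         102
6         1  Spring         179
7         5    Fall         236
8         5  Spring         131
9         5  Spring         101
10        1    Fall         178
11        1  Spring         285
13        5  Spring          99
take 2 rows with smallest grade_rank:
    credits    term  grade_rank
1         2    Fall          53
13        5  Spring          99
So max() = 5.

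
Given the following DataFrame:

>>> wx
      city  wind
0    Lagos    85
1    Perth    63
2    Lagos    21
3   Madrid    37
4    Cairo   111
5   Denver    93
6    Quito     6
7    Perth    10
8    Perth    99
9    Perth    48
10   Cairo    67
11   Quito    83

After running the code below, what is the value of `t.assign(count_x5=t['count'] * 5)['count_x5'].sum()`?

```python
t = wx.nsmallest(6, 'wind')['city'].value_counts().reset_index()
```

take 6 rows with smallest wind:
     city  wind
6   Quito     6
7   Perth    10
2   Lagos    21
3  Madrid    37
9   Perth    48
1   Perth    63
value_counts of city:
city
Perth     3
Quito     1
Lagos     1
Madrid    1
Name: count, dtype: int64
reset_index():
     city  count
0   Perth      3
1   Quito      1
2   Lagos      1
3  Madrid      1
add column count_x5 = t['count'] * 5:
     city  count  count_x5
0   Perth      3        15
1   Quito      1         5
2   Lagos      1         5
3  Madrid      1         5

30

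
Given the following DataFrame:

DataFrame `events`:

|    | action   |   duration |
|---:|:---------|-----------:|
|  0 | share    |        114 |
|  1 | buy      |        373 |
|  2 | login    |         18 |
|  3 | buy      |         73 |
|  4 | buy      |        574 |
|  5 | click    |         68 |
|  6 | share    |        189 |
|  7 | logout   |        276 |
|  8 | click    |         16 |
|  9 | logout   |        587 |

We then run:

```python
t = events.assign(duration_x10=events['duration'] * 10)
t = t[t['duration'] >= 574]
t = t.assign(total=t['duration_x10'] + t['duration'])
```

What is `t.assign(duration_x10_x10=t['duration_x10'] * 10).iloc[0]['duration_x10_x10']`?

add column duration_x10 = events['duration'] * 10:
   action  duration  duration_x10
0   share       114          1140
1     buy       373          3730
2   login        18           180
3     buy        73           730
4     buy       574          5740
5   click        68           680
6   share       189          1890
7  logout       276          2760
8   click        16           160
9  logout       587          5870
filter rows where duration >= 574:
   action  duration  duration_x10
4     buy       574          5740
9  logout       587          5870
add column total = t['duration_x10'] + t['duration']:
   action  duration  duration_x10  total
4     buy       574          5740   6314
9  logout       587          5870   6457
add column duration_x10_x10 = t['duration_x10'] * 10:
   action  duration  duration_x10  total  duration_x10_x10
4     buy       574          5740   6314             57400
9  logout       587          5870   6457             58700
The value at position 0, column 'duration_x10_x10' is 57400.

57400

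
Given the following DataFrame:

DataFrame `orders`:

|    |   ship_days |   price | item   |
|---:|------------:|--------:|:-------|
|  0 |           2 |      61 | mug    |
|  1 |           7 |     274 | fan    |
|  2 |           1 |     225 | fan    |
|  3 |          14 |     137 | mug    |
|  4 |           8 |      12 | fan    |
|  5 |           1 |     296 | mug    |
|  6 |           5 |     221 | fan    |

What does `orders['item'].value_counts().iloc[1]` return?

3

value_counts of item:
item
fan    4
mug    3
Name: count, dtype: int64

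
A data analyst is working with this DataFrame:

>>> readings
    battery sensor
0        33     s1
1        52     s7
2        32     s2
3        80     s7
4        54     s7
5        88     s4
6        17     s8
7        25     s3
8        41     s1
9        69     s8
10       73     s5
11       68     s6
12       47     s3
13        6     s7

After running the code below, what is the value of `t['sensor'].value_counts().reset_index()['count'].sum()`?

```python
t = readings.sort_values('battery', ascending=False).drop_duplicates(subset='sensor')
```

8

sort by battery descending:
    battery sensor
5        88     s4
3        80     s7
10       73     s5
9        69     s8
11       68     s6
4        54     s7
1        52     s7
12       47     s3
8        41     s1
0        33     s1
2        32     s2
7        25     s3
6        17     s8
13        6     s7
drop duplicate sensor (keep=first):
    battery sensor
5        88     s4
3        80     s7
10       73     s5
9        69     s8
11       68     s6
12       47     s3
8        41     s1
2        32     s2
value_counts of sensor:
sensor
s4    1
s7    1
s5    1
s8    1
s6    1
s3    1
s1    1
s2    1
Name: count, dtype: int64
reset_index():
  sensor  count
0     s4      1
1     s7      1
2     s5      1
3     s8      1
4     s6      1
5     s3      1
6     s1      1
7     s2      1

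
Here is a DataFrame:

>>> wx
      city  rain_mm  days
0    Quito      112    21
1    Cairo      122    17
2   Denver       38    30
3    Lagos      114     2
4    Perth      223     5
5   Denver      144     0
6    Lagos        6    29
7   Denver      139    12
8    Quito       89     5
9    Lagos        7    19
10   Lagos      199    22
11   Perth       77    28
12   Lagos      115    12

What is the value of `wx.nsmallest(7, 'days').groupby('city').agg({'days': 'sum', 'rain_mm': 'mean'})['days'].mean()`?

10.6

take 7 rows with smallest days:
      city  rain_mm  days
5   Denver      144     0
3    Lagos      114     2
4    Perth      223     5
8    Quito       89     5
7   Denver      139    12
12   Lagos      115    12
1    Cairo      122    17
group by city: sum(days), mean(rain_mm):
        days  rain_mm
city                 
Cairo     17    122.0
Denver    12    141.5
Lagos     14    114.5
Perth      5    223.0
Quito      5     89.0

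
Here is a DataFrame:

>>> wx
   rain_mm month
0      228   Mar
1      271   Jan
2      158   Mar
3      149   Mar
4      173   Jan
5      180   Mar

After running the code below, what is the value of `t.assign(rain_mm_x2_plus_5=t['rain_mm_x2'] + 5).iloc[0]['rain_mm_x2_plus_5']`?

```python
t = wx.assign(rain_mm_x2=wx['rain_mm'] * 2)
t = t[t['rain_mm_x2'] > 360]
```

add column rain_mm_x2 = wx['rain_mm'] * 2:
   rain_mm month  rain_mm_x2
0      228   Mar         456
1      271   Jan         542
2      158   Mar         316
3      149   Mar         298
4      173   Jan         346
5      180   Mar         360
filter rows where rain_mm_x2 > 360:
   rain_mm month  rain_mm_x2
0      228   Mar         456
1      271   Jan         542
add column rain_mm_x2_plus_5 = t['rain_mm_x2'] + 5:
   rain_mm month  rain_mm_x2  rain_mm_x2_plus_5
0      228   Mar         456                461
1      271   Jan         542                547

461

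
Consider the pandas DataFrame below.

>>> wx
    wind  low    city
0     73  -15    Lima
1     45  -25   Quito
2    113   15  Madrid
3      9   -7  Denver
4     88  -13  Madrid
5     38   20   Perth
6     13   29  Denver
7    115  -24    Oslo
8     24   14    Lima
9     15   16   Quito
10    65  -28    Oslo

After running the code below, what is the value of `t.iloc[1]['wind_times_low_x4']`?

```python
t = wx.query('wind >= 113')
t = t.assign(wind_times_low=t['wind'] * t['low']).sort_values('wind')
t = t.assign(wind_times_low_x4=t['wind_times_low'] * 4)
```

filter rows where wind >= 113:
   wind  low    city
2   113   15  Madrid
7   115  -24    Oslo
add column wind_times_low = t['wind'] * t['low']:
   wind  low    city  wind_times_low
2   113   15  Madrid            1695
7   115  -24    Oslo           -2760
sort by wind:
   wind  low    city  wind_times_low
2   113   15  Madrid            1695
7   115  -24    Oslo           -2760
add column wind_times_low_x4 = t['wind_times_low'] * 4:
   wind  low    city  wind_times_low  wind_times_low_x4
2   113   15  Madrid            1695               6780
7   115  -24    Oslo           -2760             -11040

-11040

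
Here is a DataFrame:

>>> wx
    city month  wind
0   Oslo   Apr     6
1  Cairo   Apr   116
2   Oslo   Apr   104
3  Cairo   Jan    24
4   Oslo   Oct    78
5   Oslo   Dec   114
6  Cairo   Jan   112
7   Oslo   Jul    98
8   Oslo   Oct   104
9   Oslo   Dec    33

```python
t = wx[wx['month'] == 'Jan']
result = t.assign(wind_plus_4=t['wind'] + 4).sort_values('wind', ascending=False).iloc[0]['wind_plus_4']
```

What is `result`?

116

filter rows where month == 'Jan':
    city month  wind
3  Cairo   Jan    24
6  Cairo   Jan   112
add column wind_plus_4 = t['wind'] + 4:
    city month  wind  wind_plus_4
3  Cairo   Jan    24           28
6  Cairo   Jan   112          116
sort by wind descending:
    city month  wind  wind_plus_4
6  Cairo   Jan   112          116
3  Cairo   Jan    24           28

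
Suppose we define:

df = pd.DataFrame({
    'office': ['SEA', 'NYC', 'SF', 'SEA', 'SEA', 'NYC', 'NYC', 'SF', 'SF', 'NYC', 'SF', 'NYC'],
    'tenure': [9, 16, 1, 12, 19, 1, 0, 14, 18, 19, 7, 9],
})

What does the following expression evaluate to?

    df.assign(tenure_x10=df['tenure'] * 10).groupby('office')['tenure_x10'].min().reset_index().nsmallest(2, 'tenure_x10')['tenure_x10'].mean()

5.0

add column tenure_x10 = df['tenure'] * 10:
   office  tenure  tenure_x10
0     SEA       9          90
1     NYC      16         160
2      SF       1          10
3     SEA      12         120
4     SEA      19         190
5     NYC       1          10
6     NYC       0           0
7      SF      14         140
8      SF      18         180
9     NYC      19         190
10     SF       7          70
11    NYC       9          90
group by office, min of tenure_x10:
office
NYC     0
SEA    90
SF     10
Name: tenure_x10, dtype: int64
reset_index():
  office  tenure_x10
0    NYC           0
1    SEA          90
2     SF          10
take 2 rows with smallest tenure_x10:
  office  tenure_x10
0    NYC           0
2     SF          10
The mean of column 'tenure_x10' is 5.0.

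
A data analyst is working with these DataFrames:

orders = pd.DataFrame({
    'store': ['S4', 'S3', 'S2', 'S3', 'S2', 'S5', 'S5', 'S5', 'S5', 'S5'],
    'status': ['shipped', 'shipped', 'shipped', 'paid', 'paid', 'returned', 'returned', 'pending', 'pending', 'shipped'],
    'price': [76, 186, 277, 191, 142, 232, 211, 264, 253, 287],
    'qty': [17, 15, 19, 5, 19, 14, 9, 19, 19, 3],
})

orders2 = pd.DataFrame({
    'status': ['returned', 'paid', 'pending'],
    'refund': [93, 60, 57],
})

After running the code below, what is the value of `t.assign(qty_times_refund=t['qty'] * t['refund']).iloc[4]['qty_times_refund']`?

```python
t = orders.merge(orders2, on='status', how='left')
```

1140.0

merge on 'status' (how='left') → 10 rows:
  store    status  price  qty  refund
0    S4   shipped     76   17     NaN
1    S3   shipped    186   15     NaN
2    S2   shipped    277   19     NaN
3    S3      paid    191    5    60.0
4    S2      paid    142   19    60.0
5    S5  returned    232   14    93.0
6    S5  returned    211    9    93.0
7    S5   pending    264   19    57.0
8    S5   pending    253   19    57.0
9    S5   shipped    287    3     NaN
add column qty_times_refund = t['qty'] * t['refund']:
  store    status  price  qty  refund  qty_times_refund
0    S4   shipped     76   17     NaN               NaN
1    S3   shipped    186   15     NaN               NaN
2    S2   shipped    277   19     NaN               NaN
3    S3      paid    191    5    60.0             300.0
4    S2      paid    142   19    60.0            1140.0
5    S5  returned    232   14    93.0            1302.0
6    S5  returned    211    9    93.0             837.0
7    S5   pending    264   19    57.0            1083.0
8    S5   pending    253   19    57.0            1083.0
9    S5   shipped    287    3     NaN               NaN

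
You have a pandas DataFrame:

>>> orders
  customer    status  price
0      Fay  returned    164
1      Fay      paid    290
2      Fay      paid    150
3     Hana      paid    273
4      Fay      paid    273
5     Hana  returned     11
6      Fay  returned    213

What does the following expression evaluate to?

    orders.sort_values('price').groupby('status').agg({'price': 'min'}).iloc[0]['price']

150

sort by price:
  customer    status  price
5     Hana  returned     11
2      Fay      paid    150
0      Fay  returned    164
6      Fay  returned    213
3     Hana      paid    273
4      Fay      paid    273
1      Fay      paid    290
group by status, min of price:
          price
status         
paid        150
returned     11
Then the value at position 0, column 'price': 150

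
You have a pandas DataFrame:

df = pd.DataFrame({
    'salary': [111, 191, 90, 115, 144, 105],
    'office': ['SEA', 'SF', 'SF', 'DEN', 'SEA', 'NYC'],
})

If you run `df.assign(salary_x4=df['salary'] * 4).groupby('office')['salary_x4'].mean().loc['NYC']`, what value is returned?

420.0

add column salary_x4 = df['salary'] * 4:
   salary office  salary_x4
0     111    SEA        444
1     191     SF        764
2      90     SF        360
3     115    DEN        460
4     144    SEA        576
5     105    NYC        420
group by office, mean of salary_x4:
office
DEN    460.0
NYC    420.0
SEA    510.0
SF     562.0
Name: salary_x4, dtype: float64
Then the value at index 'NYC': 420.0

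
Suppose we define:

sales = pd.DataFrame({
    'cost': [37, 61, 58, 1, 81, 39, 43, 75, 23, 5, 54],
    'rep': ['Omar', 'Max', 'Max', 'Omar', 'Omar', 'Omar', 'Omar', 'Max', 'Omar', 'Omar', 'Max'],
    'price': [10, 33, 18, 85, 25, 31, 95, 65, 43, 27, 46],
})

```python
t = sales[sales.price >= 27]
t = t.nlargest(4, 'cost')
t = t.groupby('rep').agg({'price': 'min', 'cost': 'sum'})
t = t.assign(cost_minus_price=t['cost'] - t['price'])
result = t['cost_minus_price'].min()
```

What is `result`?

filter rows where price >= 27:
    cost   rep  price
1     61   Max     33
3      1  Omar     85
5     39  Omar     31
6     43  Omar     95
7     75   Max     65
8     23  Omar     43
9      5  Omar     27
10    54   Max     46
take 4 rows with largest cost:
    cost   rep  price
7     75   Max     65
1     61   Max     33
10    54   Max     46
6     43  Omar     95
group by rep: min(price), sum(cost):
      price  cost
rep              
Max      33   190
Omar     95    43
add column cost_minus_price = t['cost'] - t['price']:
      price  cost  cost_minus_price
rep                                
Max      33   190               157
Omar     95    43               -52
Finally, min of column 'cost_minus_price' = -52.

-52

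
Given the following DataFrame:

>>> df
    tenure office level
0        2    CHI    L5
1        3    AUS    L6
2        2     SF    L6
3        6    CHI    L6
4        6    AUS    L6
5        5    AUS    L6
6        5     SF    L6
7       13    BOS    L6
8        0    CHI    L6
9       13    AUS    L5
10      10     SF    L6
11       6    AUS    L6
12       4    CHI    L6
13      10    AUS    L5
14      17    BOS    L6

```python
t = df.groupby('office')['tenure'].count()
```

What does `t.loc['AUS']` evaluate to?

6

group by office, count of tenure:
office
AUS    6
BOS    2
CHI    4
SF     3
Name: tenure, dtype: int64
So loc['AUS'] = 6.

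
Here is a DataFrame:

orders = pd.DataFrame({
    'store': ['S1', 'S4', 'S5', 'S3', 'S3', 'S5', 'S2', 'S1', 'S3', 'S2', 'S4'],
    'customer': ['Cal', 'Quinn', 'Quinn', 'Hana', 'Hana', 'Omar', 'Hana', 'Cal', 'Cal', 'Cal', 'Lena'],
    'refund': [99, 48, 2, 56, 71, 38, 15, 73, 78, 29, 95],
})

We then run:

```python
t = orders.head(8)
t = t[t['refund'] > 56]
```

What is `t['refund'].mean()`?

take first 8 rows:
  store customer  refund
0    S1      Cal      99
1    S4    Quinn      48
2    S5    Quinn       2
3    S3     Hana      56
4    S3     Hana      71
5    S5     Omar      38
6    S2     Hana      15
7    S1      Cal      73
filter rows where refund > 56:
  store customer  refund
0    S1      Cal      99
4    S3     Hana      71
7    S1      Cal      73

81.0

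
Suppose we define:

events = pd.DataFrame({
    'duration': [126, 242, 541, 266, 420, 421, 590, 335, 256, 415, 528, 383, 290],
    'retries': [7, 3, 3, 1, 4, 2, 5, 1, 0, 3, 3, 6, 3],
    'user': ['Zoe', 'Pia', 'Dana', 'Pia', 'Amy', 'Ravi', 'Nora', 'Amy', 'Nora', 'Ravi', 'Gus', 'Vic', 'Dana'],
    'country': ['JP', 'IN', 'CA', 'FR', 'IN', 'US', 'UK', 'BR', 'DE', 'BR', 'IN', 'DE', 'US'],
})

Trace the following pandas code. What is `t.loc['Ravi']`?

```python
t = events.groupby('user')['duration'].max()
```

421

group by user, max of duration:
user
Amy     420
Dana    541
Gus     528
Nora    590
Pia     266
Ravi    421
Vic     383
Zoe     126
Name: duration, dtype: int64
Hence 421.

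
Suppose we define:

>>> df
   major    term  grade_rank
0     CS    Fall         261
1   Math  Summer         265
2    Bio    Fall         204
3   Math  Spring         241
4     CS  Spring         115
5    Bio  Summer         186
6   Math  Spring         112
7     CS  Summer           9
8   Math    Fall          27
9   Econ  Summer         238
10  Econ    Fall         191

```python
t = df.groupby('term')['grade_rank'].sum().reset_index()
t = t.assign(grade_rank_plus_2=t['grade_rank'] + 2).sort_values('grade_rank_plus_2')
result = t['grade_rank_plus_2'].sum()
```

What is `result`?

1855

group by term, sum of grade_rank:
term
Fall      683
Spring    468
Summer    698
Name: grade_rank, dtype: int64
reset_index():
     term  grade_rank
0    Fall         683
1  Spring         468
2  Summer         698
add column grade_rank_plus_2 = t['grade_rank'] + 2:
     term  grade_rank  grade_rank_plus_2
0    Fall         683                685
1  Spring         468                470
2  Summer         698                700
sort by grade_rank_plus_2:
     term  grade_rank  grade_rank_plus_2
1  Spring         468                470
0    Fall         683                685
2  Summer         698                700
Hence 1855.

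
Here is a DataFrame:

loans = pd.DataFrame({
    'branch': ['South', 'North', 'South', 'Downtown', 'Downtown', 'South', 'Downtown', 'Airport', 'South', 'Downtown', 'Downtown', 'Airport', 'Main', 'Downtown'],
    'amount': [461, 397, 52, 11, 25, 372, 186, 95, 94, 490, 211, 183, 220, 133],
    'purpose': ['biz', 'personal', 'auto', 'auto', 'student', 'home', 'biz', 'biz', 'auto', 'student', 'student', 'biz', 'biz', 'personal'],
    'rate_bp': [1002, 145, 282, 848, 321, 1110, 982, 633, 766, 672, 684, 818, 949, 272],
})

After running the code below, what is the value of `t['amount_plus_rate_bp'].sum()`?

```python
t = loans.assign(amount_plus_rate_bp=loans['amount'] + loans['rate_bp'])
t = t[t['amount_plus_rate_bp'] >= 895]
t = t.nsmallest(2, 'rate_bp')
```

2057

add column amount_plus_rate_bp = loans['amount'] + loans['rate_bp']:
      branch  amount   purpose  rate_bp  amount_plus_rate_bp
0      South     461       biz     1002                 1463
1      North     397  personal      145                  542
2      South      52      auto      282                  334
3   Downtown      11      auto      848                  859
4   Downtown      25   student      321                  346
5      South     372      home     1110                 1482
6   Downtown     186       biz      982                 1168
7    Airport      95       biz      633                  728
8      South      94      auto      766                  860
9   Downtown     490   student      672                 1162
10  Downtown     211   student      684                  895
11   Airport     183       biz      818                 1001
12      Main     220       biz      949                 1169
13  Downtown     133  personal      272                  405
filter rows where amount_plus_rate_bp >= 895:
      branch  amount  purpose  rate_bp  amount_plus_rate_bp
0      South     461      biz     1002                 1463
5      South     372     home     1110                 1482
6   Downtown     186      biz      982                 1168
9   Downtown     490  student      672                 1162
10  Downtown     211  student      684                  895
11   Airport     183      biz      818                 1001
12      Main     220      biz      949                 1169
take 2 rows with smallest rate_bp:
      branch  amount  purpose  rate_bp  amount_plus_rate_bp
9   Downtown     490  student      672                 1162
10  Downtown     211  student      684                  895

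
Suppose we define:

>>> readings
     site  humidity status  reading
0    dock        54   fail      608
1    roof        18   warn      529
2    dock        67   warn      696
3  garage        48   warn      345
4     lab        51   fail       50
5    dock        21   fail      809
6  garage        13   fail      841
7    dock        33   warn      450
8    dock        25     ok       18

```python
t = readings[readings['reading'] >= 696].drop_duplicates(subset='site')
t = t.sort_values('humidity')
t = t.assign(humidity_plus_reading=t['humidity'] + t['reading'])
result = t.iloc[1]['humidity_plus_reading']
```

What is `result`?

763

filter rows where reading >= 696:
     site  humidity status  reading
2    dock        67   warn      696
5    dock        21   fail      809
6  garage        13   fail      841
drop duplicate site (keep=first):
     site  humidity status  reading
2    dock        67   warn      696
6  garage        13   fail      841
sort by humidity:
     site  humidity status  reading
6  garage        13   fail      841
2    dock        67   warn      696
add column humidity_plus_reading = t['humidity'] + t['reading']:
     site  humidity status  reading  humidity_plus_reading
6  garage        13   fail      841                    854
2    dock        67   warn      696                    763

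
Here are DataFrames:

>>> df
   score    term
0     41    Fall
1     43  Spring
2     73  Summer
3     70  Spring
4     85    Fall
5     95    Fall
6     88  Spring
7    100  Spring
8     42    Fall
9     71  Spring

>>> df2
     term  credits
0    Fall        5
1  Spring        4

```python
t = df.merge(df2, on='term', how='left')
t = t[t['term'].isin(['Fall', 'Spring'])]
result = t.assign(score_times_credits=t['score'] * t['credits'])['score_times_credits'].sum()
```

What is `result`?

2803.0

merge on 'term' (how='left') → 10 rows:
   score    term  credits
0     41    Fall      5.0
1     43  Spring      4.0
2     73  Summer      NaN
3     70  Spring      4.0
4     85    Fall      5.0
5     95    Fall      5.0
6     88  Spring      4.0
7    100  Spring      4.0
8     42    Fall      5.0
9     71  Spring      4.0
filter rows where term in ['Fall', 'Spring']:
   score    term  credits
0     41    Fall      5.0
1     43  Spring      4.0
3     70  Spring      4.0
4     85    Fall      5.0
5     95    Fall      5.0
6     88  Spring      4.0
7    100  Spring      4.0
8     42    Fall      5.0
9     71  Spring      4.0
add column score_times_credits = t['score'] * t['credits']:
   score    term  credits  score_times_credits
0     41    Fall      5.0                205.0
1     43  Spring      4.0                172.0
3     70  Spring      4.0                280.0
4     85    Fall      5.0                425.0
5     95    Fall      5.0                475.0
6     88  Spring      4.0                352.0
7    100  Spring      4.0                400.0
8     42    Fall      5.0                210.0
9     71  Spring      4.0                284.0
Taking the sum of column 'score_times_credits' gives 2803.0.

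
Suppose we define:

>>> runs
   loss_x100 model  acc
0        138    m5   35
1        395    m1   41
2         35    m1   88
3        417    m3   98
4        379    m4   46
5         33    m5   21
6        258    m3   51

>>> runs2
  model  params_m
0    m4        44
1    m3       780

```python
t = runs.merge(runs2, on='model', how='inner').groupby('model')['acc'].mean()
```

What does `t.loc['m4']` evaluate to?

merge on 'model' (how='inner') → 3 rows:
   loss_x100 model  acc  params_m
0        417    m3   98       780
1        379    m4   46        44
2        258    m3   51       780
group by model, mean of acc:
model
m3    74.5
m4    46.0
Name: acc, dtype: float64

46.0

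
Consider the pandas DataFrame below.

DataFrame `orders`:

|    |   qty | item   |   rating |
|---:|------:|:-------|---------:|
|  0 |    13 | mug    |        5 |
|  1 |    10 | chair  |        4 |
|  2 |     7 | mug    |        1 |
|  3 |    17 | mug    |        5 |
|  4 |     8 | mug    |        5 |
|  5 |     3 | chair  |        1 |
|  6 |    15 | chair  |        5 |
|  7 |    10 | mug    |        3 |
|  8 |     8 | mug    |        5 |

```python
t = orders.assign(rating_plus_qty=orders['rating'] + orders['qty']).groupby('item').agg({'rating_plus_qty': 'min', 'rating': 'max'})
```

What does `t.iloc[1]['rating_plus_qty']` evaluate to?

add column rating_plus_qty = orders['rating'] + orders['qty']:
   qty   item  rating  rating_plus_qty
0   13    mug       5               18
1   10  chair       4               14
2    7    mug       1                8
3   17    mug       5               22
4    8    mug       5               13
5    3  chair       1                4
6   15  chair       5               20
7   10    mug       3               13
8    8    mug       5               13
group by item: min(rating_plus_qty), max(rating):
       rating_plus_qty  rating
item                          
chair                4       5
mug                  8       5
Taking the value at position 1, column 'rating_plus_qty' gives 8.

8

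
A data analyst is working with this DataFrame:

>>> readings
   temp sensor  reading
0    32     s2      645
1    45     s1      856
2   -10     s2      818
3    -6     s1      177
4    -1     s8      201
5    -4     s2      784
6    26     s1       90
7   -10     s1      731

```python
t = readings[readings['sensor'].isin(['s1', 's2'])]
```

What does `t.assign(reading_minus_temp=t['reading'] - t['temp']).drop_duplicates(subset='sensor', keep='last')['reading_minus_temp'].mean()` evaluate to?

764.5

filter rows where sensor in ['s1', 's2']:
   temp sensor  reading
0    32     s2      645
1    45     s1      856
2   -10     s2      818
3    -6     s1      177
5    -4     s2      784
6    26     s1       90
7   -10     s1      731
add column reading_minus_temp = t['reading'] - t['temp']:
   temp sensor  reading  reading_minus_temp
0    32     s2      645                 613
1    45     s1      856                 811
2   -10     s2      818                 828
3    -6     s1      177                 183
5    -4     s2      784                 788
6    26     s1       90                  64
7   -10     s1      731                 741
drop duplicate sensor (keep=last):
   temp sensor  reading  reading_minus_temp
5    -4     s2      784                 788
7   -10     s1      731                 741
Taking the mean of column 'reading_minus_temp' gives 764.5.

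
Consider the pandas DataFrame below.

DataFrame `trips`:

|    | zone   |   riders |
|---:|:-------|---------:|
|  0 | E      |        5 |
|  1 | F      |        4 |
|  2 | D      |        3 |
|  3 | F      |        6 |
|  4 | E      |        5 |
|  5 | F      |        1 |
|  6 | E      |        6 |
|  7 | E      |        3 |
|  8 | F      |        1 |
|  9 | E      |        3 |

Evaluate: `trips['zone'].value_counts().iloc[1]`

4

value_counts of zone:
zone
E    5
F    4
D    1
Name: count, dtype: int64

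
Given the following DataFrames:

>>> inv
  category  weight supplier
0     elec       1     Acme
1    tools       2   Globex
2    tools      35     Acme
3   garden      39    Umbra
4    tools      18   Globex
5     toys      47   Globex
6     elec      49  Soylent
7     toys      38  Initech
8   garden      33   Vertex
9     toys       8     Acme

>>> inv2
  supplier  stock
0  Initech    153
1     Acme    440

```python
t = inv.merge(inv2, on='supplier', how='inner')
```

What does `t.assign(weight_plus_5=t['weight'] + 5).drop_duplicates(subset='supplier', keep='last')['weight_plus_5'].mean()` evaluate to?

merge on 'supplier' (how='inner') → 4 rows:
  category  weight supplier  stock
0     elec       1     Acme    440
1    tools      35     Acme    440
2     toys      38  Initech    153
3     toys       8     Acme    440
add column weight_plus_5 = t['weight'] + 5:
  category  weight supplier  stock  weight_plus_5
0     elec       1     Acme    440              6
1    tools      35     Acme    440             40
2     toys      38  Initech    153             43
3     toys       8     Acme    440             13
drop duplicate supplier (keep=last):
  category  weight supplier  stock  weight_plus_5
2     toys      38  Initech    153             43
3     toys       8     Acme    440             13

28.0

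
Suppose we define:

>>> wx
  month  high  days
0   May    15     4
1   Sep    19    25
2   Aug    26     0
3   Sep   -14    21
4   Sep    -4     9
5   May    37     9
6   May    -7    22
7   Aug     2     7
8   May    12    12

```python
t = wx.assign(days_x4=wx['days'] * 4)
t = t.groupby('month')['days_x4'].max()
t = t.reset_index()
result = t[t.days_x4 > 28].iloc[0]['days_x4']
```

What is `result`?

88

add column days_x4 = wx['days'] * 4:
  month  high  days  days_x4
0   May    15     4       16
1   Sep    19    25      100
2   Aug    26     0        0
3   Sep   -14    21       84
4   Sep    -4     9       36
5   May    37     9       36
6   May    -7    22       88
7   Aug     2     7       28
8   May    12    12       48
group by month, max of days_x4:
month
Aug     28
May     88
Sep    100
Name: days_x4, dtype: int64
reset_index():
  month  days_x4
0   Aug       28
1   May       88
2   Sep      100
filter rows where days_x4 > 28:
  month  days_x4
1   May       88
2   Sep      100
Taking the value at position 0, column 'days_x4' gives 88.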